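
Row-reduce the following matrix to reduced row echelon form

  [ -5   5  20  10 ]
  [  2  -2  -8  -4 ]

[[1, -1, -4, -2], [0, 0, 0, 0]]

R1 := -1/5·R1
  [ 1  -1  -4  -2 ]
  [ 2  -2  -8  -4 ]
R2 := R2 − 2·R1
  [ 1  -1  -4  -2 ]
  [ 0   0   0   0 ]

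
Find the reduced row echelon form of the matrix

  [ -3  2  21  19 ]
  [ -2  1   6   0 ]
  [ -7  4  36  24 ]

[[1, 0, 0, 4], [0, 1, 0, -2], [0, 0, 1, 5/3]]

ρ1 -> -1/3·ρ1
  [  1  -2/3  -7  -19/3 ]
  [ -2     1   6      0 ]
  [ -7     4  36     24 ]
ρ2 -> ρ2 + 2·ρ1
  [  1  -2/3  -7  -19/3 ]
  [  0  -1/3  -8  -38/3 ]
  [ -7     4  36     24 ]
ρ3 -> ρ3 + 7·ρ1
  [ 1  -2/3   -7  -19/3 ]
  [ 0  -1/3   -8  -38/3 ]
  [ 0  -2/3  -13  -61/3 ]
ρ2 -> -3·ρ2
  [ 1  -2/3   -7  -19/3 ]
  [ 0     1   24     38 ]
  [ 0  -2/3  -13  -61/3 ]
ρ3 -> ρ3 + 2/3·ρ2
  [ 1  -2/3  -7  -19/3 ]
  [ 0     1  24     38 ]
  [ 0     0   3      5 ]
ρ3 -> 1/3·ρ3
  [ 1  -2/3  -7  -19/3 ]
  [ 0     1  24     38 ]
  [ 0     0   1    5/3 ]
ρ2 -> ρ2 − 24·ρ3
  [ 1  -2/3  -7  -19/3 ]
  [ 0     1   0     -2 ]
  [ 0     0   1    5/3 ]
ρ1 -> ρ1 + 7·ρ3
  [ 1  -2/3  0  16/3 ]
  [ 0     1  0    -2 ]
  [ 0     0  1   5/3 ]
ρ1 -> ρ1 + 2/3·ρ2
  [ 1  0  0    4 ]
  [ 0  1  0   -2 ]
  [ 0  0  1  5/3 ]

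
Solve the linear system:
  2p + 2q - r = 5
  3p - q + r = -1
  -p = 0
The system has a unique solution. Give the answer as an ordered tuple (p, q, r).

(0, 4, 3)

Form the augmented matrix and row-reduce:
  [  2   2  -1  |   5 ]
  [  3  -1   1  |  -1 ]
  [ -1   0   0  |   0 ]
Multiply R1 by 1/2.
  [  1   1  -1/2  |  5/2 ]
  [  3  -1     1  |   -1 ]
  [ -1   0     0  |    0 ]
Subtract 3 times R1 from R2.
  [  1   1  -1/2  |    5/2 ]
  [  0  -4   5/2  |  -17/2 ]
  [ -1   0     0  |      0 ]
Add R1 to R3.
  [ 1   1  -1/2  |    5/2 ]
  [ 0  -4   5/2  |  -17/2 ]
  [ 0   1  -1/2  |    5/2 ]
Multiply R2 by -1/4.
  [ 1  1  -1/2  |   5/2 ]
  [ 0  1  -5/8  |  17/8 ]
  [ 0  1  -1/2  |   5/2 ]
Subtract R2 from R3.
  [ 1  1  -1/2  |   5/2 ]
  [ 0  1  -5/8  |  17/8 ]
  [ 0  0   1/8  |   3/8 ]
Multiply R3 by 8.
  [ 1  1  -1/2  |   5/2 ]
  [ 0  1  -5/8  |  17/8 ]
  [ 0  0     1  |     3 ]
Add 5/8 times R3 to R2.
  [ 1  1  -1/2  |  5/2 ]
  [ 0  1     0  |    4 ]
  [ 0  0     1  |    3 ]
Add 1/2 times R3 to R1.
  [ 1  1  0  |  4 ]
  [ 0  1  0  |  4 ]
  [ 0  0  1  |  3 ]
Subtract R2 from R1.
  [ 1  0  0  |  0 ]
  [ 0  1  0  |  4 ]
  [ 0  0  1  |  3 ]
Reading off the last column: p = 0, q = 4, r = 3.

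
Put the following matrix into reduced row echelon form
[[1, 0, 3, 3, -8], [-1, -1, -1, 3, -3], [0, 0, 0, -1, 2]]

[[1, 0, 3, 0, -2], [0, 1, -2, 0, -1], [0, 0, 0, 1, -2]]

R2 -> R2 + R1
  [ 1   0  3   3   -8 ]
  [ 0  -1  2   6  -11 ]
  [ 0   0  0  -1    2 ]
R2 -> -1·R2
  [ 1  0   3   3  -8 ]
  [ 0  1  -2  -6  11 ]
  [ 0  0   0  -1   2 ]
R3 -> -1·R3
  [ 1  0   3   3  -8 ]
  [ 0  1  -2  -6  11 ]
  [ 0  0   0   1  -2 ]
R2 -> R2 + 6·R3
  [ 1  0   3  3  -8 ]
  [ 0  1  -2  0  -1 ]
  [ 0  0   0  1  -2 ]
R1 -> R1 − 3·R3
  [ 1  0   3  0  -2 ]
  [ 0  1  -2  0  -1 ]
  [ 0  0   0  1  -2 ]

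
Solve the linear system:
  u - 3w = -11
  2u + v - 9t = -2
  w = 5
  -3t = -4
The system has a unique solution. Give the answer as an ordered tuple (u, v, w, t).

(4, 2, 5, 4/3)

Form the augmented matrix and row-reduce:
  [ 1  0  -3   0  |  -11 ]
  [ 2  1   0  -9  |   -2 ]
  [ 0  0   1   0  |    5 ]
  [ 0  0   0  -3  |   -4 ]
r2 -> r2 − 2·r1
  [ 1  0  -3   0  |  -11 ]
  [ 0  1   6  -9  |   20 ]
  [ 0  0   1   0  |    5 ]
  [ 0  0   0  -3  |   -4 ]
r4 -> -1/3·r4
  [ 1  0  -3   0  |  -11 ]
  [ 0  1   6  -9  |   20 ]
  [ 0  0   1   0  |    5 ]
  [ 0  0   0   1  |  4/3 ]
r2 -> r2 + 9·r4
  [ 1  0  -3  0  |  -11 ]
  [ 0  1   6  0  |   32 ]
  [ 0  0   1  0  |    5 ]
  [ 0  0   0  1  |  4/3 ]
r2 -> r2 − 6·r3
  [ 1  0  -3  0  |  -11 ]
  [ 0  1   0  0  |    2 ]
  [ 0  0   1  0  |    5 ]
  [ 0  0   0  1  |  4/3 ]
r1 -> r1 + 3·r3
  [ 1  0  0  0  |    4 ]
  [ 0  1  0  0  |    2 ]
  [ 0  0  1  0  |    5 ]
  [ 0  0  0  1  |  4/3 ]
Reading off the last column: u = 4, v = 2, w = 5, t = 4/3.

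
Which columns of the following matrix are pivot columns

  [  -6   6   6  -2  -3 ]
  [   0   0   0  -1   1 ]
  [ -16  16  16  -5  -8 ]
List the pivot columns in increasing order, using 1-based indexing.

1, 4, 5

ρ1 → -1/6·ρ1
  [   1  -1  -1  1/3  1/2 ]
  [   0   0   0   -1    1 ]
  [ -16  16  16   -5   -8 ]
ρ3 → ρ3 + 16·ρ1
  [ 1  -1  -1  1/3  1/2 ]
  [ 0   0   0   -1    1 ]
  [ 0   0   0  1/3    0 ]
ρ2 → -1·ρ2
  [ 1  -1  -1  1/3  1/2 ]
  [ 0   0   0    1   -1 ]
  [ 0   0   0  1/3    0 ]
ρ3 → ρ3 − 1/3·ρ2
  [ 1  -1  -1  1/3  1/2 ]
  [ 0   0   0    1   -1 ]
  [ 0   0   0    0  1/3 ]
ρ3 → 3·ρ3
  [ 1  -1  -1  1/3  1/2 ]
  [ 0   0   0    1   -1 ]
  [ 0   0   0    0    1 ]
ρ2 → ρ2 + ρ3
  [ 1  -1  -1  1/3  1/2 ]
  [ 0   0   0    1    0 ]
  [ 0   0   0    0    1 ]
ρ1 → ρ1 − 1/2·ρ3
  [ 1  -1  -1  1/3  0 ]
  [ 0   0   0    1  0 ]
  [ 0   0   0    0  1 ]
ρ1 → ρ1 − 1/3·ρ2
  [ 1  -1  -1  0  0 ]
  [ 0   0   0  1  0 ]
  [ 0   0   0  0  1 ]
Pivot columns are the columns containing a leading 1.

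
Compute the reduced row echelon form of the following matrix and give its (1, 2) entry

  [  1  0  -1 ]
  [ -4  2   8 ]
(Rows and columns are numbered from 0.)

Add 4 times ρ1 to ρ2.
Multiply ρ2 by 1/2.

2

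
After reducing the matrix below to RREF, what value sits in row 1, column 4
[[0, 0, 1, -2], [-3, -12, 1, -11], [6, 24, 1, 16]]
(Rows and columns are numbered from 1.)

3

ρ1 ↔ ρ2
  [ -3  -12  1  -11 ]
  [  0    0  1   -2 ]
  [  6   24  1   16 ]
ρ1 ← -1/3·ρ1
  [ 1   4  -1/3  11/3 ]
  [ 0   0     1    -2 ]
  [ 6  24     1    16 ]
ρ3 ← ρ3 − 6·ρ1
  [ 1  4  -1/3  11/3 ]
  [ 0  0     1    -2 ]
  [ 0  0     3    -6 ]
ρ3 ← ρ3 − 3·ρ2
  [ 1  4  -1/3  11/3 ]
  [ 0  0     1    -2 ]
  [ 0  0     0     0 ]
ρ1 ← ρ1 + 1/3·ρ2
  [ 1  4  0   3 ]
  [ 0  0  1  -2 ]
  [ 0  0  0   0 ]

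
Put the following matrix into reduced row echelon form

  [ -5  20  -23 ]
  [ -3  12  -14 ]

[[1, -4, 0], [0, 0, 1]]

R1 → -1/5·R1
R2 → R2 + 3·R1
R2 → -5·R2
R1 → R1 − 23/5·R2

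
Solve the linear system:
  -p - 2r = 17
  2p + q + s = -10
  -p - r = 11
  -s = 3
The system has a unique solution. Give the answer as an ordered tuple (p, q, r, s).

Form the augmented matrix and row-reduce:
  [ -1  0  -2   0  |   17 ]
  [  2  1   0   1  |  -10 ]
  [ -1  0  -1   0  |   11 ]
  [  0  0   0  -1  |    3 ]
r1 ← -1·r1
  [  1  0   2   0  |  -17 ]
  [  2  1   0   1  |  -10 ]
  [ -1  0  -1   0  |   11 ]
  [  0  0   0  -1  |    3 ]
r2 ← r2 − 2·r1
  [  1  0   2   0  |  -17 ]
  [  0  1  -4   1  |   24 ]
  [ -1  0  -1   0  |   11 ]
  [  0  0   0  -1  |    3 ]
r3 ← r3 + r1
  [ 1  0   2   0  |  -17 ]
  [ 0  1  -4   1  |   24 ]
  [ 0  0   1   0  |   -6 ]
  [ 0  0   0  -1  |    3 ]
r4 ← -1·r4
  [ 1  0   2  0  |  -17 ]
  [ 0  1  -4  1  |   24 ]
  [ 0  0   1  0  |   -6 ]
  [ 0  0   0  1  |   -3 ]
r2 ← r2 − r4
  [ 1  0   2  0  |  -17 ]
  [ 0  1  -4  0  |   27 ]
  [ 0  0   1  0  |   -6 ]
  [ 0  0   0  1  |   -3 ]
r2 ← r2 + 4·r3
  [ 1  0  2  0  |  -17 ]
  [ 0  1  0  0  |    3 ]
  [ 0  0  1  0  |   -6 ]
  [ 0  0  0  1  |   -3 ]
r1 ← r1 − 2·r3
  [ 1  0  0  0  |  -5 ]
  [ 0  1  0  0  |   3 ]
  [ 0  0  1  0  |  -6 ]
  [ 0  0  0  1  |  -3 ]
Reading off the last column: p = -5, q = 3, r = -6, s = -3.

(-5, 3, -6, -3)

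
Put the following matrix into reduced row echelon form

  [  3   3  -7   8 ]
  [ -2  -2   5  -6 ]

[[1, 1, 0, -2], [0, 0, 1, -2]]

R1 := 1/3·R1
  [  1   1  -7/3  8/3 ]
  [ -2  -2     5   -6 ]
R2 := R2 + 2·R1
  [ 1  1  -7/3   8/3 ]
  [ 0  0   1/3  -2/3 ]
R2 := 3·R2
  [ 1  1  -7/3  8/3 ]
  [ 0  0     1   -2 ]
R1 := R1 + 7/3·R2
  [ 1  1  0  -2 ]
  [ 0  0  1  -2 ]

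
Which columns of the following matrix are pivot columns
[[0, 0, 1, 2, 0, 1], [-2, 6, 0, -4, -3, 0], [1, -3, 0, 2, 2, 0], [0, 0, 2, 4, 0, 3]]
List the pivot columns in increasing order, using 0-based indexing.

R1 ↔ R2
  [ -2   6  0  -4  -3  0 ]
  [  0   0  1   2   0  1 ]
  [  1  -3  0   2   2  0 ]
  [  0   0  2   4   0  3 ]
R1 -> -1/2·R1
  [ 1  -3  0  2  3/2  0 ]
  [ 0   0  1  2    0  1 ]
  [ 1  -3  0  2    2  0 ]
  [ 0   0  2  4    0  3 ]
R3 -> R3 − R1
  [ 1  -3  0  2  3/2  0 ]
  [ 0   0  1  2    0  1 ]
  [ 0   0  0  0  1/2  0 ]
  [ 0   0  2  4    0  3 ]
R4 -> R4 − 2·R2
  [ 1  -3  0  2  3/2  0 ]
  [ 0   0  1  2    0  1 ]
  [ 0   0  0  0  1/2  0 ]
  [ 0   0  0  0    0  1 ]
R3 -> 2·R3
  [ 1  -3  0  2  3/2  0 ]
  [ 0   0  1  2    0  1 ]
  [ 0   0  0  0    1  0 ]
  [ 0   0  0  0    0  1 ]
R2 -> R2 − R4
  [ 1  -3  0  2  3/2  0 ]
  [ 0   0  1  2    0  0 ]
  [ 0   0  0  0    1  0 ]
  [ 0   0  0  0    0  1 ]
R1 -> R1 − 3/2·R3
  [ 1  -3  0  2  0  0 ]
  [ 0   0  1  2  0  0 ]
  [ 0   0  0  0  1  0 ]
  [ 0   0  0  0  0  1 ]
Pivot columns are the columns containing a leading 1.

0, 2, 4, 5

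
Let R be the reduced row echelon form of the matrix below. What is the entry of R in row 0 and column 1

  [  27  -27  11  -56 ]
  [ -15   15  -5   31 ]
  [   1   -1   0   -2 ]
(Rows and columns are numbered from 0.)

-1

R1 := 1/27·R1
  [   1  -1  11/27  -56/27 ]
  [ -15  15     -5      31 ]
  [   1  -1      0      -2 ]
R2 := R2 + 15·R1
  [ 1  -1  11/27  -56/27 ]
  [ 0   0   10/9    -1/9 ]
  [ 1  -1      0      -2 ]
R3 := R3 − R1
  [ 1  -1   11/27  -56/27 ]
  [ 0   0    10/9    -1/9 ]
  [ 0   0  -11/27    2/27 ]
R2 := 9/10·R2
  [ 1  -1   11/27  -56/27 ]
  [ 0   0       1   -1/10 ]
  [ 0   0  -11/27    2/27 ]
R3 := R3 + 11/27·R2
  [ 1  -1  11/27  -56/27 ]
  [ 0   0      1   -1/10 ]
  [ 0   0      0    1/30 ]
R3 := 30·R3
  [ 1  -1  11/27  -56/27 ]
  [ 0   0      1   -1/10 ]
  [ 0   0      0       1 ]
R2 := R2 + 1/10·R3
  [ 1  -1  11/27  -56/27 ]
  [ 0   0      1       0 ]
  [ 0   0      0       1 ]
R1 := R1 + 56/27·R3
  [ 1  -1  11/27  0 ]
  [ 0   0      1  0 ]
  [ 0   0      0  1 ]
R1 := R1 − 11/27·R2
  [ 1  -1  0  0 ]
  [ 0   0  1  0 ]
  [ 0   0  0  1 ]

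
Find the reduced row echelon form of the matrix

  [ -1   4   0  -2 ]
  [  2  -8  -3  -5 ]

[[1, -4, 0, 2], [0, 0, 1, 3]]

ρ1 -> -1·ρ1
ρ2 -> ρ2 − 2·ρ1
ρ2 -> -1/3·ρ2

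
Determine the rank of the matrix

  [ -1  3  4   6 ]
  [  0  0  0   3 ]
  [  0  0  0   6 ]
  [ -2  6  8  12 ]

ρ1 → -1·ρ1
ρ4 → ρ4 + 2·ρ1
ρ2 → 1/3·ρ2
ρ3 → ρ3 − 6·ρ2
ρ1 → ρ1 + 6·ρ2
The reduced form has 2 nonzero rows.

rank = 2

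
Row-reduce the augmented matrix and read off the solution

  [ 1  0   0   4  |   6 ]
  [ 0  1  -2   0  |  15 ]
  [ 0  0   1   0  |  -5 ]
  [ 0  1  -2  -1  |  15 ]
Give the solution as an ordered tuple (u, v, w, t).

(6, 5, -5, 0)

ρ4 -> ρ4 − ρ2
  [ 1  0   0   4  |   6 ]
  [ 0  1  -2   0  |  15 ]
  [ 0  0   1   0  |  -5 ]
  [ 0  0   0  -1  |   0 ]
ρ4 -> -1·ρ4
  [ 1  0   0  4  |   6 ]
  [ 0  1  -2  0  |  15 ]
  [ 0  0   1  0  |  -5 ]
  [ 0  0   0  1  |   0 ]
ρ1 -> ρ1 − 4·ρ4
  [ 1  0   0  0  |   6 ]
  [ 0  1  -2  0  |  15 ]
  [ 0  0   1  0  |  -5 ]
  [ 0  0   0  1  |   0 ]
ρ2 -> ρ2 + 2·ρ3
  [ 1  0  0  0  |   6 ]
  [ 0  1  0  0  |   5 ]
  [ 0  0  1  0  |  -5 ]
  [ 0  0  0  1  |   0 ]
Reading off the last column: u = 6, v = 5, w = -5, t = 0.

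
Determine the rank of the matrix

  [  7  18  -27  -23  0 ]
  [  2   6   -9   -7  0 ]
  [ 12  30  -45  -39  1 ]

r1 ← 1/7·r1
  [  1  18/7  -27/7  -23/7  0 ]
  [  2     6     -9     -7  0 ]
  [ 12    30    -45    -39  1 ]
r2 ← r2 − 2·r1
  [  1  18/7  -27/7  -23/7  0 ]
  [  0   6/7   -9/7   -3/7  0 ]
  [ 12    30    -45    -39  1 ]
r3 ← r3 − 12·r1
  [ 1  18/7  -27/7  -23/7  0 ]
  [ 0   6/7   -9/7   -3/7  0 ]
  [ 0  -6/7    9/7    3/7  1 ]
r2 ← 7/6·r2
  [ 1  18/7  -27/7  -23/7  0 ]
  [ 0     1   -3/2   -1/2  0 ]
  [ 0  -6/7    9/7    3/7  1 ]
r3 ← r3 + 6/7·r2
  [ 1  18/7  -27/7  -23/7  0 ]
  [ 0     1   -3/2   -1/2  0 ]
  [ 0     0      0      0  1 ]
r1 ← r1 − 18/7·r2
  [ 1  0     0    -2  0 ]
  [ 0  1  -3/2  -1/2  0 ]
  [ 0  0     0     0  1 ]
The reduced form has 3 nonzero rows.

rank = 3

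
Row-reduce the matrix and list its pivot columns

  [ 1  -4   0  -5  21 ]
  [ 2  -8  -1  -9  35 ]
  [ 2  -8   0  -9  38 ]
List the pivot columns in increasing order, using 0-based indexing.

R2 := R2 − 2·R1
  [ 1  -4   0  -5  21 ]
  [ 0   0  -1   1  -7 ]
  [ 2  -8   0  -9  38 ]
R3 := R3 − 2·R1
  [ 1  -4   0  -5  21 ]
  [ 0   0  -1   1  -7 ]
  [ 0   0   0   1  -4 ]
R2 := -1·R2
  [ 1  -4  0  -5  21 ]
  [ 0   0  1  -1   7 ]
  [ 0   0  0   1  -4 ]
R2 := R2 + R3
  [ 1  -4  0  -5  21 ]
  [ 0   0  1   0   3 ]
  [ 0   0  0   1  -4 ]
R1 := R1 + 5·R3
  [ 1  -4  0  0   1 ]
  [ 0   0  1  0   3 ]
  [ 0   0  0  1  -4 ]
Pivot columns are the columns containing a leading 1.

0, 2, 3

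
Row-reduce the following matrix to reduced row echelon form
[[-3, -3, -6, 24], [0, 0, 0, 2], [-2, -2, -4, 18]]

[[1, 1, 2, 0], [0, 0, 0, 1], [0, 0, 0, 0]]

R1 := -1/3·R1
R3 := R3 + 2·R1
R2 := 1/2·R2
R3 := R3 − 2·R2
R1 := R1 + 8·R2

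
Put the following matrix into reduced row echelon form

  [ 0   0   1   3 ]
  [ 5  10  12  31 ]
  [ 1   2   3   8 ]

Swap r1 and r2.
  [ 5  10  12  31 ]
  [ 0   0   1   3 ]
  [ 1   2   3   8 ]
Multiply r1 by 1/5.
  [ 1  2  12/5  31/5 ]
  [ 0  0     1     3 ]
  [ 1  2     3     8 ]
Subtract r1 from r3.
  [ 1  2  12/5  31/5 ]
  [ 0  0     1     3 ]
  [ 0  0   3/5   9/5 ]
Subtract 3/5 times r2 from r3.
  [ 1  2  12/5  31/5 ]
  [ 0  0     1     3 ]
  [ 0  0     0     0 ]
Subtract 12/5 times r2 from r1.
  [ 1  2  0  -1 ]
  [ 0  0  1   3 ]
  [ 0  0  0   0 ]

[[1, 2, 0, -1], [0, 0, 1, 3], [0, 0, 0, 0]]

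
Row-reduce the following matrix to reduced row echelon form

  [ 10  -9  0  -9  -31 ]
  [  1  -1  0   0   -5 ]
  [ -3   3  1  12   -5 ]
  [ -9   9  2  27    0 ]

[[1, 0, 0, 0, -1], [0, 1, 0, 0, 4], [0, 0, 1, 0, 0], [0, 0, 0, 1, -5/3]]

Multiply R1 by 1/10.
  [  1  -9/10  0  -9/10  -31/10 ]
  [  1     -1  0      0      -5 ]
  [ -3      3  1     12      -5 ]
  [ -9      9  2     27       0 ]
Subtract R1 from R2.
  [  1  -9/10  0  -9/10  -31/10 ]
  [  0  -1/10  0   9/10  -19/10 ]
  [ -3      3  1     12      -5 ]
  [ -9      9  2     27       0 ]
Add 3 times R1 to R3.
  [  1  -9/10  0  -9/10   -31/10 ]
  [  0  -1/10  0   9/10   -19/10 ]
  [  0   3/10  1  93/10  -143/10 ]
  [ -9      9  2     27        0 ]
Add 9 times R1 to R4.
  [ 1  -9/10  0   -9/10   -31/10 ]
  [ 0  -1/10  0    9/10   -19/10 ]
  [ 0   3/10  1   93/10  -143/10 ]
  [ 0   9/10  2  189/10  -279/10 ]
Multiply R2 by -10.
  [ 1  -9/10  0   -9/10   -31/10 ]
  [ 0      1  0      -9       19 ]
  [ 0   3/10  1   93/10  -143/10 ]
  [ 0   9/10  2  189/10  -279/10 ]
Subtract 3/10 times R2 from R3.
  [ 1  -9/10  0   -9/10   -31/10 ]
  [ 0      1  0      -9       19 ]
  [ 0      0  1      12      -20 ]
  [ 0   9/10  2  189/10  -279/10 ]
Subtract 9/10 times R2 from R4.
  [ 1  -9/10  0  -9/10  -31/10 ]
  [ 0      1  0     -9      19 ]
  [ 0      0  1     12     -20 ]
  [ 0      0  2     27     -45 ]
Subtract 2 times R3 from R4.
  [ 1  -9/10  0  -9/10  -31/10 ]
  [ 0      1  0     -9      19 ]
  [ 0      0  1     12     -20 ]
  [ 0      0  0      3      -5 ]
Multiply R4 by 1/3.
  [ 1  -9/10  0  -9/10  -31/10 ]
  [ 0      1  0     -9      19 ]
  [ 0      0  1     12     -20 ]
  [ 0      0  0      1    -5/3 ]
Subtract 12 times R4 from R3.
  [ 1  -9/10  0  -9/10  -31/10 ]
  [ 0      1  0     -9      19 ]
  [ 0      0  1      0       0 ]
  [ 0      0  0      1    -5/3 ]
Add 9 times R4 to R2.
  [ 1  -9/10  0  -9/10  -31/10 ]
  [ 0      1  0      0       4 ]
  [ 0      0  1      0       0 ]
  [ 0      0  0      1    -5/3 ]
Add 9/10 times R4 to R1.
  [ 1  -9/10  0  0  -23/5 ]
  [ 0      1  0  0      4 ]
  [ 0      0  1  0      0 ]
  [ 0      0  0  1   -5/3 ]
Add 9/10 times R2 to R1.
  [ 1  0  0  0    -1 ]
  [ 0  1  0  0     4 ]
  [ 0  0  1  0     0 ]
  [ 0  0  0  1  -5/3 ]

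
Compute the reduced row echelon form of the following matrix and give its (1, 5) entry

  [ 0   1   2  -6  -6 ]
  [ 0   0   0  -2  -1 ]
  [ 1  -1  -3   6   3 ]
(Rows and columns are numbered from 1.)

R1 <-> R3
  [ 1  -1  -3   6   3 ]
  [ 0   0   0  -2  -1 ]
  [ 0   1   2  -6  -6 ]
R2 <-> R3
  [ 1  -1  -3   6   3 ]
  [ 0   1   2  -6  -6 ]
  [ 0   0   0  -2  -1 ]
R3 := -1/2·R3
  [ 1  -1  -3   6    3 ]
  [ 0   1   2  -6   -6 ]
  [ 0   0   0   1  1/2 ]
R2 := R2 + 6·R3
  [ 1  -1  -3  6    3 ]
  [ 0   1   2  0   -3 ]
  [ 0   0   0  1  1/2 ]
R1 := R1 − 6·R3
  [ 1  -1  -3  0    0 ]
  [ 0   1   2  0   -3 ]
  [ 0   0   0  1  1/2 ]
R1 := R1 + R2
  [ 1  0  -1  0   -3 ]
  [ 0  1   2  0   -3 ]
  [ 0  0   0  1  1/2 ]

-3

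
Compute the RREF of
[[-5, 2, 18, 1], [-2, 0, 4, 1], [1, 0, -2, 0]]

R1 -> -1/5·R1
  [  1  -2/5  -18/5  -1/5 ]
  [ -2     0      4     1 ]
  [  1     0     -2     0 ]
R2 -> R2 + 2·R1
  [ 1  -2/5  -18/5  -1/5 ]
  [ 0  -4/5  -16/5   3/5 ]
  [ 1     0     -2     0 ]
R3 -> R3 − R1
  [ 1  -2/5  -18/5  -1/5 ]
  [ 0  -4/5  -16/5   3/5 ]
  [ 0   2/5    8/5   1/5 ]
R2 -> -5/4·R2
  [ 1  -2/5  -18/5  -1/5 ]
  [ 0     1      4  -3/4 ]
  [ 0   2/5    8/5   1/5 ]
R3 -> R3 − 2/5·R2
  [ 1  -2/5  -18/5  -1/5 ]
  [ 0     1      4  -3/4 ]
  [ 0     0      0   1/2 ]
R3 -> 2·R3
  [ 1  -2/5  -18/5  -1/5 ]
  [ 0     1      4  -3/4 ]
  [ 0     0      0     1 ]
R2 -> R2 + 3/4·R3
  [ 1  -2/5  -18/5  -1/5 ]
  [ 0     1      4     0 ]
  [ 0     0      0     1 ]
R1 -> R1 + 1/5·R3
  [ 1  -2/5  -18/5  0 ]
  [ 0     1      4  0 ]
  [ 0     0      0  1 ]
R1 -> R1 + 2/5·R2
  [ 1  0  -2  0 ]
  [ 0  1   4  0 ]
  [ 0  0   0  1 ]

[[1, 0, -2, 0], [0, 1, 4, 0], [0, 0, 0, 1]]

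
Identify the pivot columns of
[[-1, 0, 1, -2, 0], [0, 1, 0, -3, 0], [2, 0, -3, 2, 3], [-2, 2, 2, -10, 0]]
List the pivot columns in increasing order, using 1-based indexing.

R1 -> -1·R1
  [  1  0  -1    2  0 ]
  [  0  1   0   -3  0 ]
  [  2  0  -3    2  3 ]
  [ -2  2   2  -10  0 ]
R3 -> R3 − 2·R1
  [  1  0  -1    2  0 ]
  [  0  1   0   -3  0 ]
  [  0  0  -1   -2  3 ]
  [ -2  2   2  -10  0 ]
R4 -> R4 + 2·R1
  [ 1  0  -1   2  0 ]
  [ 0  1   0  -3  0 ]
  [ 0  0  -1  -2  3 ]
  [ 0  2   0  -6  0 ]
R4 -> R4 − 2·R2
  [ 1  0  -1   2  0 ]
  [ 0  1   0  -3  0 ]
  [ 0  0  -1  -2  3 ]
  [ 0  0   0   0  0 ]
R3 -> -1·R3
  [ 1  0  -1   2   0 ]
  [ 0  1   0  -3   0 ]
  [ 0  0   1   2  -3 ]
  [ 0  0   0   0   0 ]
R1 -> R1 + R3
  [ 1  0  0   4  -3 ]
  [ 0  1  0  -3   0 ]
  [ 0  0  1   2  -3 ]
  [ 0  0  0   0   0 ]
Pivot columns are the columns containing a leading 1.

1, 2, 3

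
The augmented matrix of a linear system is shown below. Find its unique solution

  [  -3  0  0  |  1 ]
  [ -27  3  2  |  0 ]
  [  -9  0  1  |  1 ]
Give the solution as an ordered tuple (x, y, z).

(-1/3, -5/3, -2)

Multiply R1 by -1/3.
  [   1  0  0  |  -1/3 ]
  [ -27  3  2  |     0 ]
  [  -9  0  1  |     1 ]
Add 27 times R1 to R2.
  [  1  0  0  |  -1/3 ]
  [  0  3  2  |    -9 ]
  [ -9  0  1  |     1 ]
Add 9 times R1 to R3.
  [ 1  0  0  |  -1/3 ]
  [ 0  3  2  |    -9 ]
  [ 0  0  1  |    -2 ]
Multiply R2 by 1/3.
  [ 1  0    0  |  -1/3 ]
  [ 0  1  2/3  |    -3 ]
  [ 0  0    1  |    -2 ]
Subtract 2/3 times R3 from R2.
  [ 1  0  0  |  -1/3 ]
  [ 0  1  0  |  -5/3 ]
  [ 0  0  1  |    -2 ]
Reading off the last column: x = -1/3, y = -5/3, z = -2.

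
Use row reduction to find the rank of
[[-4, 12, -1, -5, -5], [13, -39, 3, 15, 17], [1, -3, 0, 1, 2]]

Multiply R1 by -1/4.
  [  1   -3  1/4  5/4  5/4 ]
  [ 13  -39    3   15   17 ]
  [  1   -3    0    1    2 ]
Subtract 13 times R1 from R2.
  [ 1  -3   1/4   5/4  5/4 ]
  [ 0   0  -1/4  -5/4  3/4 ]
  [ 1  -3     0     1    2 ]
Subtract R1 from R3.
  [ 1  -3   1/4   5/4  5/4 ]
  [ 0   0  -1/4  -5/4  3/4 ]
  [ 0   0  -1/4  -1/4  3/4 ]
Multiply R2 by -4.
  [ 1  -3   1/4   5/4  5/4 ]
  [ 0   0     1     5   -3 ]
  [ 0   0  -1/4  -1/4  3/4 ]
Add 1/4 times R2 to R3.
  [ 1  -3  1/4  5/4  5/4 ]
  [ 0   0    1    5   -3 ]
  [ 0   0    0    1    0 ]
Subtract 5 times R3 from R2.
  [ 1  -3  1/4  5/4  5/4 ]
  [ 0   0    1    0   -3 ]
  [ 0   0    0    1    0 ]
Subtract 5/4 times R3 from R1.
  [ 1  -3  1/4  0  5/4 ]
  [ 0   0    1  0   -3 ]
  [ 0   0    0  1    0 ]
Subtract 1/4 times R2 from R1.
  [ 1  -3  0  0   2 ]
  [ 0   0  1  0  -3 ]
  [ 0   0  0  1   0 ]
The reduced form has 3 nonzero rows.

rank = 3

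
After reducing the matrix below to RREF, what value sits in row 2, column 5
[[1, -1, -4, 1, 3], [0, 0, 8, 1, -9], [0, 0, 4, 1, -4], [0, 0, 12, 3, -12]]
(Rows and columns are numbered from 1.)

-5/4

R2 ← 1/8·R2
  [ 1  -1  -4    1     3 ]
  [ 0   0   1  1/8  -9/8 ]
  [ 0   0   4    1    -4 ]
  [ 0   0  12    3   -12 ]
R3 ← R3 − 4·R2
  [ 1  -1  -4    1     3 ]
  [ 0   0   1  1/8  -9/8 ]
  [ 0   0   0  1/2   1/2 ]
  [ 0   0  12    3   -12 ]
R4 ← R4 − 12·R2
  [ 1  -1  -4    1     3 ]
  [ 0   0   1  1/8  -9/8 ]
  [ 0   0   0  1/2   1/2 ]
  [ 0   0   0  3/2   3/2 ]
R3 ← 2·R3
  [ 1  -1  -4    1     3 ]
  [ 0   0   1  1/8  -9/8 ]
  [ 0   0   0    1     1 ]
  [ 0   0   0  3/2   3/2 ]
R4 ← R4 − 3/2·R3
  [ 1  -1  -4    1     3 ]
  [ 0   0   1  1/8  -9/8 ]
  [ 0   0   0    1     1 ]
  [ 0   0   0    0     0 ]
R2 ← R2 − 1/8·R3
  [ 1  -1  -4  1     3 ]
  [ 0   0   1  0  -5/4 ]
  [ 0   0   0  1     1 ]
  [ 0   0   0  0     0 ]
R1 ← R1 − R3
  [ 1  -1  -4  0     2 ]
  [ 0   0   1  0  -5/4 ]
  [ 0   0   0  1     1 ]
  [ 0   0   0  0     0 ]
R1 ← R1 + 4·R2
  [ 1  -1  0  0    -3 ]
  [ 0   0  1  0  -5/4 ]
  [ 0   0  0  1     1 ]
  [ 0   0  0  0     0 ]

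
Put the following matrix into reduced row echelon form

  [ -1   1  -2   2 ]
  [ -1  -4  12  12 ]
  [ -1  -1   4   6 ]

ρ1 -> -1·ρ1
  [  1  -1   2  -2 ]
  [ -1  -4  12  12 ]
  [ -1  -1   4   6 ]
ρ2 -> ρ2 + ρ1
  [  1  -1   2  -2 ]
  [  0  -5  14  10 ]
  [ -1  -1   4   6 ]
ρ3 -> ρ3 + ρ1
  [ 1  -1   2  -2 ]
  [ 0  -5  14  10 ]
  [ 0  -2   6   4 ]
ρ2 -> -1/5·ρ2
  [ 1  -1      2  -2 ]
  [ 0   1  -14/5  -2 ]
  [ 0  -2      6   4 ]
ρ3 -> ρ3 + 2·ρ2
  [ 1  -1      2  -2 ]
  [ 0   1  -14/5  -2 ]
  [ 0   0    2/5   0 ]
ρ3 -> 5/2·ρ3
  [ 1  -1      2  -2 ]
  [ 0   1  -14/5  -2 ]
  [ 0   0      1   0 ]
ρ2 -> ρ2 + 14/5·ρ3
  [ 1  -1  2  -2 ]
  [ 0   1  0  -2 ]
  [ 0   0  1   0 ]
ρ1 -> ρ1 − 2·ρ3
  [ 1  -1  0  -2 ]
  [ 0   1  0  -2 ]
  [ 0   0  1   0 ]
ρ1 -> ρ1 + ρ2
  [ 1  0  0  -4 ]
  [ 0  1  0  -2 ]
  [ 0  0  1   0 ]

[[1, 0, 0, -4], [0, 1, 0, -2], [0, 0, 1, 0]]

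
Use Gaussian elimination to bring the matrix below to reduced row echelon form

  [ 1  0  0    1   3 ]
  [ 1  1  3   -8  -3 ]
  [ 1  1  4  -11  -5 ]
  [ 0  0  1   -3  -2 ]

ρ2 ← ρ2 − ρ1
  [ 1  0  0    1   3 ]
  [ 0  1  3   -9  -6 ]
  [ 1  1  4  -11  -5 ]
  [ 0  0  1   -3  -2 ]
ρ3 ← ρ3 − ρ1
  [ 1  0  0    1   3 ]
  [ 0  1  3   -9  -6 ]
  [ 0  1  4  -12  -8 ]
  [ 0  0  1   -3  -2 ]
ρ3 ← ρ3 − ρ2
  [ 1  0  0   1   3 ]
  [ 0  1  3  -9  -6 ]
  [ 0  0  1  -3  -2 ]
  [ 0  0  1  -3  -2 ]
ρ4 ← ρ4 − ρ3
  [ 1  0  0   1   3 ]
  [ 0  1  3  -9  -6 ]
  [ 0  0  1  -3  -2 ]
  [ 0  0  0   0   0 ]
ρ2 ← ρ2 − 3·ρ3
  [ 1  0  0   1   3 ]
  [ 0  1  0   0   0 ]
  [ 0  0  1  -3  -2 ]
  [ 0  0  0   0   0 ]

[[1, 0, 0, 1, 3], [0, 1, 0, 0, 0], [0, 0, 1, -3, -2], [0, 0, 0, 0, 0]]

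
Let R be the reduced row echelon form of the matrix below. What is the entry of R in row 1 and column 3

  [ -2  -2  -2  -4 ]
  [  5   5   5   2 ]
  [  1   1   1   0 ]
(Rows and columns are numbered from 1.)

1

ρ1 -> -1/2·ρ1
ρ2 -> ρ2 − 5·ρ1
ρ3 -> ρ3 − ρ1
ρ2 -> -1/8·ρ2
ρ3 -> ρ3 + 2·ρ2
ρ1 -> ρ1 − 2·ρ2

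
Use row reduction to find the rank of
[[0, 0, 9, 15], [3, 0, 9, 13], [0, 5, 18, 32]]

R1 ↔ R2
R1 := 1/3·R1
R2 ↔ R3
R2 := 1/5·R2
R3 := 1/9·R3
R2 := R2 − 18/5·R3
R1 := R1 − 3·R3
The reduced form has 3 nonzero rows.

rank = 3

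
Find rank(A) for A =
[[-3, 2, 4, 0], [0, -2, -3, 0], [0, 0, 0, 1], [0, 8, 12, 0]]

Multiply R1 by -1/3.
  [ 1  -2/3  -4/3  0 ]
  [ 0    -2    -3  0 ]
  [ 0     0     0  1 ]
  [ 0     8    12  0 ]
Multiply R2 by -1/2.
  [ 1  -2/3  -4/3  0 ]
  [ 0     1   3/2  0 ]
  [ 0     0     0  1 ]
  [ 0     8    12  0 ]
Subtract 8 times R2 from R4.
  [ 1  -2/3  -4/3  0 ]
  [ 0     1   3/2  0 ]
  [ 0     0     0  1 ]
  [ 0     0     0  0 ]
Add 2/3 times R2 to R1.
  [ 1  0  -1/3  0 ]
  [ 0  1   3/2  0 ]
  [ 0  0     0  1 ]
  [ 0  0     0  0 ]
The reduced form has 3 nonzero rows.

rank = 3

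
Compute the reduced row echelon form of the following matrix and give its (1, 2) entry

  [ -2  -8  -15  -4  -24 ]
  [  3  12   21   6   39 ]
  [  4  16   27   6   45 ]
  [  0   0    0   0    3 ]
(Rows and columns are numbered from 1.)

4

r1 -> -1/2·r1
  [ 1   4  15/2  2  12 ]
  [ 3  12    21  6  39 ]
  [ 4  16    27  6  45 ]
  [ 0   0     0  0   3 ]
r2 -> r2 − 3·r1
  [ 1   4  15/2  2  12 ]
  [ 0   0  -3/2  0   3 ]
  [ 4  16    27  6  45 ]
  [ 0   0     0  0   3 ]
r3 -> r3 − 4·r1
  [ 1  4  15/2   2  12 ]
  [ 0  0  -3/2   0   3 ]
  [ 0  0    -3  -2  -3 ]
  [ 0  0     0   0   3 ]
r2 -> -2/3·r2
  [ 1  4  15/2   2  12 ]
  [ 0  0     1   0  -2 ]
  [ 0  0    -3  -2  -3 ]
  [ 0  0     0   0   3 ]
r3 -> r3 + 3·r2
  [ 1  4  15/2   2  12 ]
  [ 0  0     1   0  -2 ]
  [ 0  0     0  -2  -9 ]
  [ 0  0     0   0   3 ]
r3 -> -1/2·r3
  [ 1  4  15/2  2   12 ]
  [ 0  0     1  0   -2 ]
  [ 0  0     0  1  9/2 ]
  [ 0  0     0  0    3 ]
r4 -> 1/3·r4
  [ 1  4  15/2  2   12 ]
  [ 0  0     1  0   -2 ]
  [ 0  0     0  1  9/2 ]
  [ 0  0     0  0    1 ]
r3 -> r3 − 9/2·r4
  [ 1  4  15/2  2  12 ]
  [ 0  0     1  0  -2 ]
  [ 0  0     0  1   0 ]
  [ 0  0     0  0   1 ]
r2 -> r2 + 2·r4
  [ 1  4  15/2  2  12 ]
  [ 0  0     1  0   0 ]
  [ 0  0     0  1   0 ]
  [ 0  0     0  0   1 ]
r1 -> r1 − 12·r4
  [ 1  4  15/2  2  0 ]
  [ 0  0     1  0  0 ]
  [ 0  0     0  1  0 ]
  [ 0  0     0  0  1 ]
r1 -> r1 − 2·r3
  [ 1  4  15/2  0  0 ]
  [ 0  0     1  0  0 ]
  [ 0  0     0  1  0 ]
  [ 0  0     0  0  1 ]
r1 -> r1 − 15/2·r2
  [ 1  4  0  0  0 ]
  [ 0  0  1  0  0 ]
  [ 0  0  0  1  0 ]
  [ 0  0  0  0  1 ]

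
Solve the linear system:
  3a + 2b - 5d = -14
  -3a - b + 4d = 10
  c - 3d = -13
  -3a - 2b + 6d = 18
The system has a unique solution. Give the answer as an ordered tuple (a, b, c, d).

Form the augmented matrix and row-reduce:
  [  3   2  0  -5  |  -14 ]
  [ -3  -1  0   4  |   10 ]
  [  0   0  1  -3  |  -13 ]
  [ -3  -2  0   6  |   18 ]
r1 → 1/3·r1
  [  1  2/3  0  -5/3  |  -14/3 ]
  [ -3   -1  0     4  |     10 ]
  [  0    0  1    -3  |    -13 ]
  [ -3   -2  0     6  |     18 ]
r2 → r2 + 3·r1
  [  1  2/3  0  -5/3  |  -14/3 ]
  [  0    1  0    -1  |     -4 ]
  [  0    0  1    -3  |    -13 ]
  [ -3   -2  0     6  |     18 ]
r4 → r4 + 3·r1
  [ 1  2/3  0  -5/3  |  -14/3 ]
  [ 0    1  0    -1  |     -4 ]
  [ 0    0  1    -3  |    -13 ]
  [ 0    0  0     1  |      4 ]
r3 → r3 + 3·r4
  [ 1  2/3  0  -5/3  |  -14/3 ]
  [ 0    1  0    -1  |     -4 ]
  [ 0    0  1     0  |     -1 ]
  [ 0    0  0     1  |      4 ]
r2 → r2 + r4
  [ 1  2/3  0  -5/3  |  -14/3 ]
  [ 0    1  0     0  |      0 ]
  [ 0    0  1     0  |     -1 ]
  [ 0    0  0     1  |      4 ]
r1 → r1 + 5/3·r4
  [ 1  2/3  0  0  |   2 ]
  [ 0    1  0  0  |   0 ]
  [ 0    0  1  0  |  -1 ]
  [ 0    0  0  1  |   4 ]
r1 → r1 − 2/3·r2
  [ 1  0  0  0  |   2 ]
  [ 0  1  0  0  |   0 ]
  [ 0  0  1  0  |  -1 ]
  [ 0  0  0  1  |   4 ]
Reading off the last column: a = 2, b = 0, c = -1, d = 4.

(2, 0, -1, 4)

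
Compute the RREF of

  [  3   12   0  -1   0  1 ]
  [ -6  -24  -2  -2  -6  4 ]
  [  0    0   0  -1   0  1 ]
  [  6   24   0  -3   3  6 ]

Multiply r1 by 1/3.
  [  1    4   0  -1/3   0  1/3 ]
  [ -6  -24  -2    -2  -6    4 ]
  [  0    0   0    -1   0    1 ]
  [  6   24   0    -3   3    6 ]
Add 6 times r1 to r2.
  [ 1   4   0  -1/3   0  1/3 ]
  [ 0   0  -2    -4  -6    6 ]
  [ 0   0   0    -1   0    1 ]
  [ 6  24   0    -3   3    6 ]
Subtract 6 times r1 from r4.
  [ 1  4   0  -1/3   0  1/3 ]
  [ 0  0  -2    -4  -6    6 ]
  [ 0  0   0    -1   0    1 ]
  [ 0  0   0    -1   3    4 ]
Multiply r2 by -1/2.
  [ 1  4  0  -1/3  0  1/3 ]
  [ 0  0  1     2  3   -3 ]
  [ 0  0  0    -1  0    1 ]
  [ 0  0  0    -1  3    4 ]
Multiply r3 by -1.
  [ 1  4  0  -1/3  0  1/3 ]
  [ 0  0  1     2  3   -3 ]
  [ 0  0  0     1  0   -1 ]
  [ 0  0  0    -1  3    4 ]
Add r3 to r4.
  [ 1  4  0  -1/3  0  1/3 ]
  [ 0  0  1     2  3   -3 ]
  [ 0  0  0     1  0   -1 ]
  [ 0  0  0     0  3    3 ]
Multiply r4 by 1/3.
  [ 1  4  0  -1/3  0  1/3 ]
  [ 0  0  1     2  3   -3 ]
  [ 0  0  0     1  0   -1 ]
  [ 0  0  0     0  1    1 ]
Subtract 3 times r4 from r2.
  [ 1  4  0  -1/3  0  1/3 ]
  [ 0  0  1     2  0   -6 ]
  [ 0  0  0     1  0   -1 ]
  [ 0  0  0     0  1    1 ]
Subtract 2 times r3 from r2.
  [ 1  4  0  -1/3  0  1/3 ]
  [ 0  0  1     0  0   -4 ]
  [ 0  0  0     1  0   -1 ]
  [ 0  0  0     0  1    1 ]
Add 1/3 times r3 to r1.
  [ 1  4  0  0  0   0 ]
  [ 0  0  1  0  0  -4 ]
  [ 0  0  0  1  0  -1 ]
  [ 0  0  0  0  1   1 ]

[[1, 4, 0, 0, 0, 0], [0, 0, 1, 0, 0, -4], [0, 0, 0, 1, 0, -1], [0, 0, 0, 0, 1, 1]]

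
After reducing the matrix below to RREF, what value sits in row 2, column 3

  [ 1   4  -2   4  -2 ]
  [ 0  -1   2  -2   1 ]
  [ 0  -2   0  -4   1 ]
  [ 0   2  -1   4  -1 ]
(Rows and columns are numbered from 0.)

0

Multiply r2 by -1.
  [ 1   4  -2   4  -2 ]
  [ 0   1  -2   2  -1 ]
  [ 0  -2   0  -4   1 ]
  [ 0   2  -1   4  -1 ]
Add 2 times r2 to r3.
  [ 1  4  -2  4  -2 ]
  [ 0  1  -2  2  -1 ]
  [ 0  0  -4  0  -1 ]
  [ 0  2  -1  4  -1 ]
Subtract 2 times r2 from r4.
  [ 1  4  -2  4  -2 ]
  [ 0  1  -2  2  -1 ]
  [ 0  0  -4  0  -1 ]
  [ 0  0   3  0   1 ]
Multiply r3 by -1/4.
  [ 1  4  -2  4   -2 ]
  [ 0  1  -2  2   -1 ]
  [ 0  0   1  0  1/4 ]
  [ 0  0   3  0    1 ]
Subtract 3 times r3 from r4.
  [ 1  4  -2  4   -2 ]
  [ 0  1  -2  2   -1 ]
  [ 0  0   1  0  1/4 ]
  [ 0  0   0  0  1/4 ]
Multiply r4 by 4.
  [ 1  4  -2  4   -2 ]
  [ 0  1  -2  2   -1 ]
  [ 0  0   1  0  1/4 ]
  [ 0  0   0  0    1 ]
Subtract 1/4 times r4 from r3.
  [ 1  4  -2  4  -2 ]
  [ 0  1  -2  2  -1 ]
  [ 0  0   1  0   0 ]
  [ 0  0   0  0   1 ]
Add r4 to r2.
  [ 1  4  -2  4  -2 ]
  [ 0  1  -2  2   0 ]
  [ 0  0   1  0   0 ]
  [ 0  0   0  0   1 ]
Add 2 times r4 to r1.
  [ 1  4  -2  4  0 ]
  [ 0  1  -2  2  0 ]
  [ 0  0   1  0  0 ]
  [ 0  0   0  0  1 ]
Add 2 times r3 to r2.
  [ 1  4  -2  4  0 ]
  [ 0  1   0  2  0 ]
  [ 0  0   1  0  0 ]
  [ 0  0   0  0  1 ]
Add 2 times r3 to r1.
  [ 1  4  0  4  0 ]
  [ 0  1  0  2  0 ]
  [ 0  0  1  0  0 ]
  [ 0  0  0  0  1 ]
Subtract 4 times r2 from r1.
  [ 1  0  0  -4  0 ]
  [ 0  1  0   2  0 ]
  [ 0  0  1   0  0 ]
  [ 0  0  0   0  1 ]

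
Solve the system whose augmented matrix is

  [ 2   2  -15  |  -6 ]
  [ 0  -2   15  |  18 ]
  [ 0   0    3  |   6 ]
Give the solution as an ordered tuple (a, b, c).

R1 -> 1/2·R1
R2 -> -1/2·R2
R3 -> 1/3·R3
R2 -> R2 + 15/2·R3
R1 -> R1 + 15/2·R3
R1 -> R1 − R2
Reading off the last column: a = 6, b = 6, c = 2.

(6, 6, 2)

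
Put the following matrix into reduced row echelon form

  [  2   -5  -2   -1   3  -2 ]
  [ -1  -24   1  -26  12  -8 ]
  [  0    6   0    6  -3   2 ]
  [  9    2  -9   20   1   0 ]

[[1, 0, -1, 2, 0, 0], [0, 1, 0, 1, 0, 0], [0, 0, 0, 0, 1, 0], [0, 0, 0, 0, 0, 1]]

ρ1 ← 1/2·ρ1
  [  1  -5/2  -1  -1/2  3/2  -1 ]
  [ -1   -24   1   -26   12  -8 ]
  [  0     6   0     6   -3   2 ]
  [  9     2  -9    20    1   0 ]
ρ2 ← ρ2 + ρ1
  [ 1   -5/2  -1   -1/2   3/2  -1 ]
  [ 0  -53/2   0  -53/2  27/2  -9 ]
  [ 0      6   0      6    -3   2 ]
  [ 9      2  -9     20     1   0 ]
ρ4 ← ρ4 − 9·ρ1
  [ 1   -5/2  -1   -1/2    3/2  -1 ]
  [ 0  -53/2   0  -53/2   27/2  -9 ]
  [ 0      6   0      6     -3   2 ]
  [ 0   49/2   0   49/2  -25/2   9 ]
ρ2 ← -2/53·ρ2
  [ 1  -5/2  -1  -1/2     3/2     -1 ]
  [ 0     1   0     1  -27/53  18/53 ]
  [ 0     6   0     6      -3      2 ]
  [ 0  49/2   0  49/2   -25/2      9 ]
ρ3 ← ρ3 − 6·ρ2
  [ 1  -5/2  -1  -1/2     3/2     -1 ]
  [ 0     1   0     1  -27/53  18/53 ]
  [ 0     0   0     0    3/53  -2/53 ]
  [ 0  49/2   0  49/2   -25/2      9 ]
ρ4 ← ρ4 − 49/2·ρ2
  [ 1  -5/2  -1  -1/2     3/2     -1 ]
  [ 0     1   0     1  -27/53  18/53 ]
  [ 0     0   0     0    3/53  -2/53 ]
  [ 0     0   0     0   -1/53  36/53 ]
ρ3 ← 53/3·ρ3
  [ 1  -5/2  -1  -1/2     3/2     -1 ]
  [ 0     1   0     1  -27/53  18/53 ]
  [ 0     0   0     0       1   -2/3 ]
  [ 0     0   0     0   -1/53  36/53 ]
ρ4 ← ρ4 + 1/53·ρ3
  [ 1  -5/2  -1  -1/2     3/2     -1 ]
  [ 0     1   0     1  -27/53  18/53 ]
  [ 0     0   0     0       1   -2/3 ]
  [ 0     0   0     0       0    2/3 ]
ρ4 ← 3/2·ρ4
  [ 1  -5/2  -1  -1/2     3/2     -1 ]
  [ 0     1   0     1  -27/53  18/53 ]
  [ 0     0   0     0       1   -2/3 ]
  [ 0     0   0     0       0      1 ]
ρ3 ← ρ3 + 2/3·ρ4
  [ 1  -5/2  -1  -1/2     3/2     -1 ]
  [ 0     1   0     1  -27/53  18/53 ]
  [ 0     0   0     0       1      0 ]
  [ 0     0   0     0       0      1 ]
ρ2 ← ρ2 − 18/53·ρ4
  [ 1  -5/2  -1  -1/2     3/2  -1 ]
  [ 0     1   0     1  -27/53   0 ]
  [ 0     0   0     0       1   0 ]
  [ 0     0   0     0       0   1 ]
ρ1 ← ρ1 + ρ4
  [ 1  -5/2  -1  -1/2     3/2  0 ]
  [ 0     1   0     1  -27/53  0 ]
  [ 0     0   0     0       1  0 ]
  [ 0     0   0     0       0  1 ]
ρ2 ← ρ2 + 27/53·ρ3
  [ 1  -5/2  -1  -1/2  3/2  0 ]
  [ 0     1   0     1    0  0 ]
  [ 0     0   0     0    1  0 ]
  [ 0     0   0     0    0  1 ]
ρ1 ← ρ1 − 3/2·ρ3
  [ 1  -5/2  -1  -1/2  0  0 ]
  [ 0     1   0     1  0  0 ]
  [ 0     0   0     0  1  0 ]
  [ 0     0   0     0  0  1 ]
ρ1 ← ρ1 + 5/2·ρ2
  [ 1  0  -1  2  0  0 ]
  [ 0  1   0  1  0  0 ]
  [ 0  0   0  0  1  0 ]
  [ 0  0   0  0  0  1 ]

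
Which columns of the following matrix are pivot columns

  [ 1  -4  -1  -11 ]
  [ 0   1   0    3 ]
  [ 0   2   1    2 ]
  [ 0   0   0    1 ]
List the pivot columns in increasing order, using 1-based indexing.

R3 -> R3 − 2·R2
  [ 1  -4  -1  -11 ]
  [ 0   1   0    3 ]
  [ 0   0   1   -4 ]
  [ 0   0   0    1 ]
R3 -> R3 + 4·R4
  [ 1  -4  -1  -11 ]
  [ 0   1   0    3 ]
  [ 0   0   1    0 ]
  [ 0   0   0    1 ]
R2 -> R2 − 3·R4
  [ 1  -4  -1  -11 ]
  [ 0   1   0    0 ]
  [ 0   0   1    0 ]
  [ 0   0   0    1 ]
R1 -> R1 + 11·R4
  [ 1  -4  -1  0 ]
  [ 0   1   0  0 ]
  [ 0   0   1  0 ]
  [ 0   0   0  1 ]
R1 -> R1 + R3
  [ 1  -4  0  0 ]
  [ 0   1  0  0 ]
  [ 0   0  1  0 ]
  [ 0   0  0  1 ]
R1 -> R1 + 4·R2
  [ 1  0  0  0 ]
  [ 0  1  0  0 ]
  [ 0  0  1  0 ]
  [ 0  0  0  1 ]
Pivot columns are the columns containing a leading 1.

1, 2, 3, 4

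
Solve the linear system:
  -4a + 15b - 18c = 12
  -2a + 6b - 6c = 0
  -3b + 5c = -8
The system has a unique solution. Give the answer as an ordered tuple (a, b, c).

(0, -4, -4)

Form the augmented matrix and row-reduce:
  [ -4  15  -18  |  12 ]
  [ -2   6   -6  |   0 ]
  [  0  -3    5  |  -8 ]
r1 := -1/4·r1
  [  1  -15/4  9/2  |  -3 ]
  [ -2      6   -6  |   0 ]
  [  0     -3    5  |  -8 ]
r2 := r2 + 2·r1
  [ 1  -15/4  9/2  |  -3 ]
  [ 0   -3/2    3  |  -6 ]
  [ 0     -3    5  |  -8 ]
r2 := -2/3·r2
  [ 1  -15/4  9/2  |  -3 ]
  [ 0      1   -2  |   4 ]
  [ 0     -3    5  |  -8 ]
r3 := r3 + 3·r2
  [ 1  -15/4  9/2  |  -3 ]
  [ 0      1   -2  |   4 ]
  [ 0      0   -1  |   4 ]
r3 := -1·r3
  [ 1  -15/4  9/2  |  -3 ]
  [ 0      1   -2  |   4 ]
  [ 0      0    1  |  -4 ]
r2 := r2 + 2·r3
  [ 1  -15/4  9/2  |  -3 ]
  [ 0      1    0  |  -4 ]
  [ 0      0    1  |  -4 ]
r1 := r1 − 9/2·r3
  [ 1  -15/4  0  |  15 ]
  [ 0      1  0  |  -4 ]
  [ 0      0  1  |  -4 ]
r1 := r1 + 15/4·r2
  [ 1  0  0  |   0 ]
  [ 0  1  0  |  -4 ]
  [ 0  0  1  |  -4 ]
Reading off the last column: a = 0, b = -4, c = -4.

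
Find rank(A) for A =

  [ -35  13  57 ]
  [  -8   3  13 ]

Multiply r1 by -1/35.
Add 8 times r1 to r2.
Multiply r2 by 35.
Add 13/35 times r2 to r1.
The reduced form has 2 nonzero rows.

rank = 2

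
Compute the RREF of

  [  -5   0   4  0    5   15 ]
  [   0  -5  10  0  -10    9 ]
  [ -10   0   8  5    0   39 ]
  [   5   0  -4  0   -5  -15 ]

r1 → -1/5·r1
  [   1   0  -4/5  0   -1   -3 ]
  [   0  -5    10  0  -10    9 ]
  [ -10   0     8  5    0   39 ]
  [   5   0    -4  0   -5  -15 ]
r3 → r3 + 10·r1
  [ 1   0  -4/5  0   -1   -3 ]
  [ 0  -5    10  0  -10    9 ]
  [ 0   0     0  5  -10    9 ]
  [ 5   0    -4  0   -5  -15 ]
r4 → r4 − 5·r1
  [ 1   0  -4/5  0   -1  -3 ]
  [ 0  -5    10  0  -10   9 ]
  [ 0   0     0  5  -10   9 ]
  [ 0   0     0  0    0   0 ]
r2 → -1/5·r2
  [ 1  0  -4/5  0   -1    -3 ]
  [ 0  1    -2  0    2  -9/5 ]
  [ 0  0     0  5  -10     9 ]
  [ 0  0     0  0    0     0 ]
r3 → 1/5·r3
  [ 1  0  -4/5  0  -1    -3 ]
  [ 0  1    -2  0   2  -9/5 ]
  [ 0  0     0  1  -2   9/5 ]
  [ 0  0     0  0   0     0 ]

[[1, 0, -4/5, 0, -1, -3], [0, 1, -2, 0, 2, -9/5], [0, 0, 0, 1, -2, 9/5], [0, 0, 0, 0, 0, 0]]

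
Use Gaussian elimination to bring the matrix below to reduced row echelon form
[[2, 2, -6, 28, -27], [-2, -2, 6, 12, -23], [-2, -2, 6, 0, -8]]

r1 := 1/2·r1
  [  1   1  -3  14  -27/2 ]
  [ -2  -2   6  12    -23 ]
  [ -2  -2   6   0     -8 ]
r2 := r2 + 2·r1
  [  1   1  -3  14  -27/2 ]
  [  0   0   0  40    -50 ]
  [ -2  -2   6   0     -8 ]
r3 := r3 + 2·r1
  [ 1  1  -3  14  -27/2 ]
  [ 0  0   0  40    -50 ]
  [ 0  0   0  28    -35 ]
r2 := 1/40·r2
  [ 1  1  -3  14  -27/2 ]
  [ 0  0   0   1   -5/4 ]
  [ 0  0   0  28    -35 ]
r3 := r3 − 28·r2
  [ 1  1  -3  14  -27/2 ]
  [ 0  0   0   1   -5/4 ]
  [ 0  0   0   0      0 ]
r1 := r1 − 14·r2
  [ 1  1  -3  0     4 ]
  [ 0  0   0  1  -5/4 ]
  [ 0  0   0  0     0 ]

[[1, 1, -3, 0, 4], [0, 0, 0, 1, -5/4], [0, 0, 0, 0, 0]]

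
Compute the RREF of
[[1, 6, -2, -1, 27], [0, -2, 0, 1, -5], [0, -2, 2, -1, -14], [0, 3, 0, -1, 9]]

[[1, 0, 0, 0, 3], [0, 1, 0, 0, 4], [0, 0, 1, 0, -3/2], [0, 0, 0, 1, 3]]

r2 ← -1/2·r2
  [ 1   6  -2    -1   27 ]
  [ 0   1   0  -1/2  5/2 ]
  [ 0  -2   2    -1  -14 ]
  [ 0   3   0    -1    9 ]
r3 ← r3 + 2·r2
  [ 1  6  -2    -1   27 ]
  [ 0  1   0  -1/2  5/2 ]
  [ 0  0   2    -2   -9 ]
  [ 0  3   0    -1    9 ]
r4 ← r4 − 3·r2
  [ 1  6  -2    -1   27 ]
  [ 0  1   0  -1/2  5/2 ]
  [ 0  0   2    -2   -9 ]
  [ 0  0   0   1/2  3/2 ]
r3 ← 1/2·r3
  [ 1  6  -2    -1    27 ]
  [ 0  1   0  -1/2   5/2 ]
  [ 0  0   1    -1  -9/2 ]
  [ 0  0   0   1/2   3/2 ]
r4 ← 2·r4
  [ 1  6  -2    -1    27 ]
  [ 0  1   0  -1/2   5/2 ]
  [ 0  0   1    -1  -9/2 ]
  [ 0  0   0     1     3 ]
r3 ← r3 + r4
  [ 1  6  -2    -1    27 ]
  [ 0  1   0  -1/2   5/2 ]
  [ 0  0   1     0  -3/2 ]
  [ 0  0   0     1     3 ]
r2 ← r2 + 1/2·r4
  [ 1  6  -2  -1    27 ]
  [ 0  1   0   0     4 ]
  [ 0  0   1   0  -3/2 ]
  [ 0  0   0   1     3 ]
r1 ← r1 + r4
  [ 1  6  -2  0    30 ]
  [ 0  1   0  0     4 ]
  [ 0  0   1  0  -3/2 ]
  [ 0  0   0  1     3 ]
r1 ← r1 + 2·r3
  [ 1  6  0  0    27 ]
  [ 0  1  0  0     4 ]
  [ 0  0  1  0  -3/2 ]
  [ 0  0  0  1     3 ]
r1 ← r1 − 6·r2
  [ 1  0  0  0     3 ]
  [ 0  1  0  0     4 ]
  [ 0  0  1  0  -3/2 ]
  [ 0  0  0  1     3 ]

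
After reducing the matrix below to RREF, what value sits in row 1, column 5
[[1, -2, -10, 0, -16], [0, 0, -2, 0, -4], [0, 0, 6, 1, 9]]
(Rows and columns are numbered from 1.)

Multiply R2 by -1/2.
Subtract 6 times R2 from R3.
Add 10 times R2 to R1.

4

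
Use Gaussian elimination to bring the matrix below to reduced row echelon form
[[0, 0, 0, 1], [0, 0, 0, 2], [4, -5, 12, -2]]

r1 <-> r3
  [ 4  -5  12  -2 ]
  [ 0   0   0   2 ]
  [ 0   0   0   1 ]
r1 -> 1/4·r1
  [ 1  -5/4  3  -1/2 ]
  [ 0     0  0     2 ]
  [ 0     0  0     1 ]
r2 -> 1/2·r2
  [ 1  -5/4  3  -1/2 ]
  [ 0     0  0     1 ]
  [ 0     0  0     1 ]
r3 -> r3 − r2
  [ 1  -5/4  3  -1/2 ]
  [ 0     0  0     1 ]
  [ 0     0  0     0 ]
r1 -> r1 + 1/2·r2
  [ 1  -5/4  3  0 ]
  [ 0     0  0  1 ]
  [ 0     0  0  0 ]

[[1, -5/4, 3, 0], [0, 0, 0, 1], [0, 0, 0, 0]]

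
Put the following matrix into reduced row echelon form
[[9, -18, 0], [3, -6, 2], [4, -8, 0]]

R1 ← 1/9·R1
  [ 1  -2  0 ]
  [ 3  -6  2 ]
  [ 4  -8  0 ]
R2 ← R2 − 3·R1
  [ 1  -2  0 ]
  [ 0   0  2 ]
  [ 4  -8  0 ]
R3 ← R3 − 4·R1
  [ 1  -2  0 ]
  [ 0   0  2 ]
  [ 0   0  0 ]
R2 ← 1/2·R2
  [ 1  -2  0 ]
  [ 0   0  1 ]
  [ 0   0  0 ]

[[1, -2, 0], [0, 0, 1], [0, 0, 0]]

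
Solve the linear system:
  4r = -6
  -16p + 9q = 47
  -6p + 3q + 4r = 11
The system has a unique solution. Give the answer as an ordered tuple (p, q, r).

Form the augmented matrix and row-reduce:
  [   0  0  4  |  -6 ]
  [ -16  9  0  |  47 ]
  [  -6  3  4  |  11 ]
ρ1 <=> ρ2
  [ -16  9  0  |  47 ]
  [   0  0  4  |  -6 ]
  [  -6  3  4  |  11 ]
ρ1 ← -1/16·ρ1
  [  1  -9/16  0  |  -47/16 ]
  [  0      0  4  |      -6 ]
  [ -6      3  4  |      11 ]
ρ3 ← ρ3 + 6·ρ1
  [ 1  -9/16  0  |  -47/16 ]
  [ 0      0  4  |      -6 ]
  [ 0   -3/8  4  |   -53/8 ]
ρ2 <=> ρ3
  [ 1  -9/16  0  |  -47/16 ]
  [ 0   -3/8  4  |   -53/8 ]
  [ 0      0  4  |      -6 ]
ρ2 ← -8/3·ρ2
  [ 1  -9/16      0  |  -47/16 ]
  [ 0      1  -32/3  |    53/3 ]
  [ 0      0      4  |      -6 ]
ρ3 ← 1/4·ρ3
  [ 1  -9/16      0  |  -47/16 ]
  [ 0      1  -32/3  |    53/3 ]
  [ 0      0      1  |    -3/2 ]
ρ2 ← ρ2 + 32/3·ρ3
  [ 1  -9/16  0  |  -47/16 ]
  [ 0      1  0  |     5/3 ]
  [ 0      0  1  |    -3/2 ]
ρ1 ← ρ1 + 9/16·ρ2
  [ 1  0  0  |    -2 ]
  [ 0  1  0  |   5/3 ]
  [ 0  0  1  |  -3/2 ]
Reading off the last column: p = -2, q = 5/3, r = -3/2.

(-2, 5/3, -3/2)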